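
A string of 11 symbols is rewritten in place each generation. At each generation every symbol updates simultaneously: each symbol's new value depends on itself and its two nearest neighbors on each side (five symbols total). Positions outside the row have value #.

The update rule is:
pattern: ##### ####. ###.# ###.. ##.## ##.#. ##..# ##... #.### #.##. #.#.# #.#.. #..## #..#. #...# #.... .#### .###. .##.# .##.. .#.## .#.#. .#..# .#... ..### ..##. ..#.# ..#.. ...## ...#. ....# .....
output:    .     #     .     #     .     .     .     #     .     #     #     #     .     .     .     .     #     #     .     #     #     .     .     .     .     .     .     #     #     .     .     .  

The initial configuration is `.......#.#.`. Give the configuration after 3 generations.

###......#.

#........##
##......#.#
###......#.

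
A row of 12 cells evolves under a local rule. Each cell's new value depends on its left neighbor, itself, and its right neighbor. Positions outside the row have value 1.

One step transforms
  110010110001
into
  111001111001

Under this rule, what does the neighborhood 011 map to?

1

At position 6 the neighborhood is 011; the next row has 1 there.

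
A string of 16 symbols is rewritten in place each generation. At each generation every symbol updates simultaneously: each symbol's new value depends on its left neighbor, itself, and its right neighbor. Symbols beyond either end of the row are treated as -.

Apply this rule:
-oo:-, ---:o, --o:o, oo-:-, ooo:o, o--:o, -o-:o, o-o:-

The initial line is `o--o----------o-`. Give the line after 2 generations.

oooooooooooooooo
-oooooooooooooo-

-oooooooooooooo-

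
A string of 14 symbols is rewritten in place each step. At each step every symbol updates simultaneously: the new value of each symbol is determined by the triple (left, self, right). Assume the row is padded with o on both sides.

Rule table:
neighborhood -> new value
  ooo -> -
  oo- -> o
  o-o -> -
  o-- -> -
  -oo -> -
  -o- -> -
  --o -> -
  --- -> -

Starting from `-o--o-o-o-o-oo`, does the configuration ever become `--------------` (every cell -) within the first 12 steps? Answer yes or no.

yes

--------------
all cells are - at step 1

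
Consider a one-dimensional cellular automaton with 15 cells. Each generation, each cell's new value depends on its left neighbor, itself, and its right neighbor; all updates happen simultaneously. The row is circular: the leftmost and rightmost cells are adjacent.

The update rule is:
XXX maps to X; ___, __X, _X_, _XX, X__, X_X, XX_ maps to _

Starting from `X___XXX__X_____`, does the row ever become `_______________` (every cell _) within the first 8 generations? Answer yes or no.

yes

_____X_________
_______________
all cells are _ at generation 2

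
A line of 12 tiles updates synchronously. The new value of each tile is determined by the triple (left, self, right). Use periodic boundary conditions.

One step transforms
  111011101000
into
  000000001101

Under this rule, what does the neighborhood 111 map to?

At position 1 the neighborhood is 111; the next row has 0 there.

0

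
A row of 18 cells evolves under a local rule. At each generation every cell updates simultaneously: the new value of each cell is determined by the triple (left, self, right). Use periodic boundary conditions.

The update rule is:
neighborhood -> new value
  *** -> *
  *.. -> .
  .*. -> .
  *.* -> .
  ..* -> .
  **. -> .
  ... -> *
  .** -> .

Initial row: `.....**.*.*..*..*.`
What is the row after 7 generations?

****..............
.**..************.
......**********..
*****..********..*
****....******....
.**..**..****..**.
..........**......

..........**......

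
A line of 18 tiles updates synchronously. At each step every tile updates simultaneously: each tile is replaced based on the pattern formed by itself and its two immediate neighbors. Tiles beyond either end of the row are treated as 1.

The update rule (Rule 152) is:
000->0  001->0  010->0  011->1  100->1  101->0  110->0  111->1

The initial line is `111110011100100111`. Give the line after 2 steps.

111101011010010111
111000010001000111

111000010001000111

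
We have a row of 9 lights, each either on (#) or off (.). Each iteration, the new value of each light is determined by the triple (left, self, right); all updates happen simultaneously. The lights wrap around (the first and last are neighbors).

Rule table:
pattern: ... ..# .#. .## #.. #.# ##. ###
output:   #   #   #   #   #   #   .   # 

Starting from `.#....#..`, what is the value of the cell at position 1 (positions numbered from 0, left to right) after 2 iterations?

#########
#########
position 1 holds #

#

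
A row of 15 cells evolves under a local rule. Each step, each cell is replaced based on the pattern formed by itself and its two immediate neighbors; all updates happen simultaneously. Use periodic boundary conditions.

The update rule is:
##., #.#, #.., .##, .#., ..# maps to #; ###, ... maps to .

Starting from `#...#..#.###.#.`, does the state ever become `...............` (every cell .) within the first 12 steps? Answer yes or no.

yes

##.#######.####
.###.....###...
##.##...##.##..
######.########
.....###.......
....##.##......
...#######.....
..##.....##....
.####...####...
##..##.##..##..
###############
...............
all cells are . at step 12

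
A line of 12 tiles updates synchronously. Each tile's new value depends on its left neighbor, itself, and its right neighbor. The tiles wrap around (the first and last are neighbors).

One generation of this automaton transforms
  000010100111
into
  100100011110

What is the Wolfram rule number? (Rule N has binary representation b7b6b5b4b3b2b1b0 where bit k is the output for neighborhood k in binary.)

154

position 10: 111 → 1  (bit 7 = 1)
position 11: 110 → 0  (bit 6 = 0)
position 5: 101 → 0  (bit 5 = 0)
position 0: 100 → 1  (bit 4 = 1)
position 9: 011 → 1  (bit 3 = 1)
position 4: 010 → 0  (bit 2 = 0)
position 3: 001 → 1  (bit 1 = 1)
position 1: 000 → 0  (bit 0 = 0)
bits b7..b0 = 10011010 = 154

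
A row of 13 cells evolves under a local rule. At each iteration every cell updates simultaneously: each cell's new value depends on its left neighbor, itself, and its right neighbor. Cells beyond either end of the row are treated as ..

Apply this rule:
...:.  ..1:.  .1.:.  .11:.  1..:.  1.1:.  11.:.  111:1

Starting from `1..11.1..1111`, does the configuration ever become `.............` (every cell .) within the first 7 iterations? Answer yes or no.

yes

..........11.
.............
all cells are . at iteration 2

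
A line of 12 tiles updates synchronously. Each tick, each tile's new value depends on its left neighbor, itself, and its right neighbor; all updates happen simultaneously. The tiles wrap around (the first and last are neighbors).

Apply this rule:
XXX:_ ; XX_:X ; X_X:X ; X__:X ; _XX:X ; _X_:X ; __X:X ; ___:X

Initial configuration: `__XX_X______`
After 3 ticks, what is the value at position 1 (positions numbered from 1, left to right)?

X

tick 1: XXXXXXXXXXXX
tick 2: ____________
tick 3: XXXXXXXXXXXX
position 1 holds X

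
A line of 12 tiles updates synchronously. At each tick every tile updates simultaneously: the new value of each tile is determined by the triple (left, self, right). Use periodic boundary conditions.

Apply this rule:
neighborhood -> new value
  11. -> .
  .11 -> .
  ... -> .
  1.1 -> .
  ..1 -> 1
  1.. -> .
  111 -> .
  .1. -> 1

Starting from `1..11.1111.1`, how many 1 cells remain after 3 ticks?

tick 1: ..1.........
tick 2: .11.........
tick 3: 1...........
count of 1: 1

1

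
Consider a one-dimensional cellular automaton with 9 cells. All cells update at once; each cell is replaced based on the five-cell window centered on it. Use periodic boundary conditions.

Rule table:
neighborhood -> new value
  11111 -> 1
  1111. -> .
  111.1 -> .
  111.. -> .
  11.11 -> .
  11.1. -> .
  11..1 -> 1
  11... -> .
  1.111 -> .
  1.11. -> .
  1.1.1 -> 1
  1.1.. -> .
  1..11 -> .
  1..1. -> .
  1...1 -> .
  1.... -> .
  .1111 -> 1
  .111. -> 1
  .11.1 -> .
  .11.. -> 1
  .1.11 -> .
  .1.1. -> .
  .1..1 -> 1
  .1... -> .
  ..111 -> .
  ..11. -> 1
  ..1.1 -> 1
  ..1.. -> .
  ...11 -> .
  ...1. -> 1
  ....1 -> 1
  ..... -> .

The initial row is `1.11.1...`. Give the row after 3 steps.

step 1: 1.......1
step 2: 1.....1.1
step 3: 1...111..

1...111..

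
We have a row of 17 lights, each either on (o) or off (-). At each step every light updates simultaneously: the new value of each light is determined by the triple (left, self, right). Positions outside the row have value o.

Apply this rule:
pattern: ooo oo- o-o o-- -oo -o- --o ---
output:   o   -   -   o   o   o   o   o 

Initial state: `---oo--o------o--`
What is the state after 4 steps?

o--oooooooooooooo

oooo-oooooooooooo
ooo--oooooooooooo
oo-oooooooooooooo
o--oooooooooooooo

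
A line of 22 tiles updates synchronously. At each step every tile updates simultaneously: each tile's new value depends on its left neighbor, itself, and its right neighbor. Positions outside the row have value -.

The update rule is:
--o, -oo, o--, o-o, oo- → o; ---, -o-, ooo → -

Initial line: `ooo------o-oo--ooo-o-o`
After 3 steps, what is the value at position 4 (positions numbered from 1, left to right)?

-

o-oo----o-oooooo-oo-o-
-oooo--o-oo----ooooo-o
oo--ooo-oooo--oo---oo-
position 4 holds -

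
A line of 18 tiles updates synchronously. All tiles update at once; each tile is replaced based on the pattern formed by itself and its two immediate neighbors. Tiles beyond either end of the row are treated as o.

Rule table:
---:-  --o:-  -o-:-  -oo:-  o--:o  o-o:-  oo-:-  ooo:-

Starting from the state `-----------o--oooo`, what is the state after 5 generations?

-o--o-----------o-

o-----------o-----
-o-----------o----
--o-----------o---
o--o-----------o--
-o--o-----------o-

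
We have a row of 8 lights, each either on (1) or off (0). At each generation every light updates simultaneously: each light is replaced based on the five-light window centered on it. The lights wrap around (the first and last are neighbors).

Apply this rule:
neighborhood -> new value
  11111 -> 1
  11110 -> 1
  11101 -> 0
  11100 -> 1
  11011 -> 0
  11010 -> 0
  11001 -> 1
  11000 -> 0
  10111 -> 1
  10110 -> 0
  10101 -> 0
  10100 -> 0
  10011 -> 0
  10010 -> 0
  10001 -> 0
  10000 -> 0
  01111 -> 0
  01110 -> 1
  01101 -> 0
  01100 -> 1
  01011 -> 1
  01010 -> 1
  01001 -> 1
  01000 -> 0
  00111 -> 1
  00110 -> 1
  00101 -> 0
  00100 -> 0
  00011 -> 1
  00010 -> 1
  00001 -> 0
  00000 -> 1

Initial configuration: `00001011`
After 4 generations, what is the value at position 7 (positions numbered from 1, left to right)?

0

generation 1: 00010101
generation 2: 00101010
generation 3: 01010100
generation 4: 10101000
position 7 holds 0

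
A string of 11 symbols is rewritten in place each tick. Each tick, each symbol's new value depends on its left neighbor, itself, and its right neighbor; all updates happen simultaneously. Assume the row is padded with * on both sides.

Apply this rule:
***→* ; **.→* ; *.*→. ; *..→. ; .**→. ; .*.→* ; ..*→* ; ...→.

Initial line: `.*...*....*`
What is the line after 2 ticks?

.*..**...*.
.*.*.*..**.

.*.*.*..**.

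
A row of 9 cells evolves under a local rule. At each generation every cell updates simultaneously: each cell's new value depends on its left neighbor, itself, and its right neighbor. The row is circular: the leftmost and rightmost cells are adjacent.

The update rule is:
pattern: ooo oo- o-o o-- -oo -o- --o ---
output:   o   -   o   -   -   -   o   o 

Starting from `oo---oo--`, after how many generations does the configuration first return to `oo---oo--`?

18

---oo---o
-oo---oo-
o---oo---
--oo---oo
-o---oo--
o--oo---o
--o---oo-
oo--oo---
---o---oo
-oo--oo--
o---o---o
--oo--oo-
oo---o---
---oo--oo
-oo---o--
o---oo--o
--oo---o-
oo---oo--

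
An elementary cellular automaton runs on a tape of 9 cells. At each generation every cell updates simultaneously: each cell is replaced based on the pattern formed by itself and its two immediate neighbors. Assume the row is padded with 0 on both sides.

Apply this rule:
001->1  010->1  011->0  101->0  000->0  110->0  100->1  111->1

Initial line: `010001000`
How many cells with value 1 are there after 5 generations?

3

111011100
010001010
111011011
010000000
111000000
count of 1: 3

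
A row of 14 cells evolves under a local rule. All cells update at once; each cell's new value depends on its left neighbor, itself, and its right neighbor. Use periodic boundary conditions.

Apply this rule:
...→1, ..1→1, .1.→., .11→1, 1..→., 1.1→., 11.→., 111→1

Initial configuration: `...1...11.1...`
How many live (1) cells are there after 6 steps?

10

111..111....11
11..111..11111
1..111..111111
..111..1111111
.111..1111111.
111..1111111..
count of 1: 10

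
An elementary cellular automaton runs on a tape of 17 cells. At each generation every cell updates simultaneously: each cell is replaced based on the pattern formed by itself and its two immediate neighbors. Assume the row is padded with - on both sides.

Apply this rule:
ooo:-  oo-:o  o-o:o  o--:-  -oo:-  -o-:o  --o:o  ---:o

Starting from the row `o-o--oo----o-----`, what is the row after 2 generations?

--oooooo---oo---o

generation 1: ooo-o-o-oooo-oooo
generation 2: --oooooo---oo---o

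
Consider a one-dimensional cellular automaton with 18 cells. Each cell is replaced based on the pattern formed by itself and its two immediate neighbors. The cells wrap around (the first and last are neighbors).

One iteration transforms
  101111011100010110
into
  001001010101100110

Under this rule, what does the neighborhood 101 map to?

At position 1 the neighborhood is 101; the next row has 0 there.

0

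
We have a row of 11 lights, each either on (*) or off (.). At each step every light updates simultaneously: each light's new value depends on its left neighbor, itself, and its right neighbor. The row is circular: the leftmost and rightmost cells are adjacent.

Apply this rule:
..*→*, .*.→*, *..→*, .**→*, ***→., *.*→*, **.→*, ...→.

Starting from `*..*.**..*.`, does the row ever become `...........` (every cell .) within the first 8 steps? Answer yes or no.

yes

step 1: ***********
step 2: ...........
all cells are . at step 2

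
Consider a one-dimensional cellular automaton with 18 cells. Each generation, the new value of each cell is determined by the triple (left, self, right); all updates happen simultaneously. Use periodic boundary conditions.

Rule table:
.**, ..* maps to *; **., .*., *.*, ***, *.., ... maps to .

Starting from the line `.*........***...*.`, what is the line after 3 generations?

.......**....*..*.

*........**....*..
........**....*..*
.......**....*..*.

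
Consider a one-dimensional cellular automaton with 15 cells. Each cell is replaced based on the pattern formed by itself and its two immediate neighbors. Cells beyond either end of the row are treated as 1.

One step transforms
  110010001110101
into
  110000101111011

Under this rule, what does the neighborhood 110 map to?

At position 1 the neighborhood is 110; the next row has 1 there.

1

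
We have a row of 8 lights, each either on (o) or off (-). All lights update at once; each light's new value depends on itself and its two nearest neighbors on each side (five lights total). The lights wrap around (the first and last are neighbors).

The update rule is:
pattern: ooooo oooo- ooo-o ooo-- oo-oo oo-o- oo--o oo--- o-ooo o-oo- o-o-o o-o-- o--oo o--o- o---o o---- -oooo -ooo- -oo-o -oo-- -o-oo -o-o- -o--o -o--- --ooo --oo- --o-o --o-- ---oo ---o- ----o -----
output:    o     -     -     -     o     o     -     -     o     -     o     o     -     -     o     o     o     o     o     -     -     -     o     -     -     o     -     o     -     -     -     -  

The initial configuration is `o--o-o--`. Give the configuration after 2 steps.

---o-ooo

oo---oo-
---o-ooo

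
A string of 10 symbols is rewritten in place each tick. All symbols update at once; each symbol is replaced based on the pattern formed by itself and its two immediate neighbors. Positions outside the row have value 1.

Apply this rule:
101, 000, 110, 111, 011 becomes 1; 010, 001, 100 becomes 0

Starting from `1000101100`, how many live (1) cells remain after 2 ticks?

5

tick 1: 1010011100
tick 2: 1100011100
count of 1: 5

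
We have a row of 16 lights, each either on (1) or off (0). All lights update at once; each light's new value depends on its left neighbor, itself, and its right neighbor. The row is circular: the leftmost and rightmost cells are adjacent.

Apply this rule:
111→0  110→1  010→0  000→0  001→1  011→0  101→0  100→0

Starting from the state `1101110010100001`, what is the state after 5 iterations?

0100010100000010
1000100000000100
0001000000001001
0010000000010010
0100000000100100

0100000000100100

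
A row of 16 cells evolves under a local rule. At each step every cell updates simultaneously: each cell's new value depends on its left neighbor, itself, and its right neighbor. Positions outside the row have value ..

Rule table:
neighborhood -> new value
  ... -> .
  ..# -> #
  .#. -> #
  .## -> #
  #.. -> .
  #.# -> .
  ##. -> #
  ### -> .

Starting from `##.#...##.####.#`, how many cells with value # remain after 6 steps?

step 1: ##.#..###.#..#.#
step 2: ##.#.##.#.#.##.#
step 3: ##.#.##.#.#.##.#  (fixed point — unchanged through step 6)
count of #: 10

10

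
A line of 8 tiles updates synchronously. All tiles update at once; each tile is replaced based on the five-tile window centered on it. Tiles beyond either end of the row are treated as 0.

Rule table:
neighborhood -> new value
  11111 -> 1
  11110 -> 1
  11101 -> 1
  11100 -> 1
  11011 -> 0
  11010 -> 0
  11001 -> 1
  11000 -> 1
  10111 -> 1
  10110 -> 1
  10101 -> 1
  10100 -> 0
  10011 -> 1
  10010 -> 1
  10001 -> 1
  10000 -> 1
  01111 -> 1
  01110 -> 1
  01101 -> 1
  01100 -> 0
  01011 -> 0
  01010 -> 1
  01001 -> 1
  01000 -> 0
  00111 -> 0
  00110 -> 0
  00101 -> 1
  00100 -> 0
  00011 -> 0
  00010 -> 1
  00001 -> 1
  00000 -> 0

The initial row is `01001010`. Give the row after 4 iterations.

10111100
10111111
10111111  (fixed point — unchanged through iteration 4)

10111111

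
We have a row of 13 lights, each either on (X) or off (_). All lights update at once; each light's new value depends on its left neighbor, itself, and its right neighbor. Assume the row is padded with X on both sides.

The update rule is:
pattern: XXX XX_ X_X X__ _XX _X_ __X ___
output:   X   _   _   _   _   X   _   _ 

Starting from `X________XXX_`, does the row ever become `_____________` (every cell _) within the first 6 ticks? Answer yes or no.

__________X__
__________X__  (fixed point — unchanged through tick 6)
tick 6 is __________X__, still not uniform _

no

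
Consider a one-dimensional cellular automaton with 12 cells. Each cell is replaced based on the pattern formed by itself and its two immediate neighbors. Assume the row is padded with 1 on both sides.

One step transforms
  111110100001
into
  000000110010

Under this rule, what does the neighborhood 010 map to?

At position 6 the neighborhood is 010; the next row has 1 there.

1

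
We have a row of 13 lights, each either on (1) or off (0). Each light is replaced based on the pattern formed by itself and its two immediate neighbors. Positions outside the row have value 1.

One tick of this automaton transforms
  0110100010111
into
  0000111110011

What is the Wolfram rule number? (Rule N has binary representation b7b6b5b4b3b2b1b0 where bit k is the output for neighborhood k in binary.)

position 11: 111 → 1  (bit 7 = 1)
position 2: 110 → 0  (bit 6 = 0)
position 0: 101 → 0  (bit 5 = 0)
position 5: 100 → 1  (bit 4 = 1)
position 1: 011 → 0  (bit 3 = 0)
position 4: 010 → 1  (bit 2 = 1)
position 7: 001 → 1  (bit 1 = 1)
position 6: 000 → 1  (bit 0 = 1)
bits b7..b0 = 10010111 = 151

151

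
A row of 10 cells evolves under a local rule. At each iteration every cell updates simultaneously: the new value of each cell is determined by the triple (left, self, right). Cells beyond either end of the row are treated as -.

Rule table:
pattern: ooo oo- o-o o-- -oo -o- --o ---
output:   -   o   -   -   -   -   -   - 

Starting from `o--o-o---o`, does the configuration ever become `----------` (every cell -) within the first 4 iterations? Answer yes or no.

yes

iteration 1: ----------
all cells are - at iteration 1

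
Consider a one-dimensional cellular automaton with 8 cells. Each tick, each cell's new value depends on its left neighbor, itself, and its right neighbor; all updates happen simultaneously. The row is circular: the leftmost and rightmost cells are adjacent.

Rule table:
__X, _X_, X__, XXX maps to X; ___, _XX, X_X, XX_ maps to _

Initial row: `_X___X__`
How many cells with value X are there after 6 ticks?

XXX_XXX_
_X___X__  (repeats tick 0; period 2)
tick 6: _X___X__
count of X: 2

2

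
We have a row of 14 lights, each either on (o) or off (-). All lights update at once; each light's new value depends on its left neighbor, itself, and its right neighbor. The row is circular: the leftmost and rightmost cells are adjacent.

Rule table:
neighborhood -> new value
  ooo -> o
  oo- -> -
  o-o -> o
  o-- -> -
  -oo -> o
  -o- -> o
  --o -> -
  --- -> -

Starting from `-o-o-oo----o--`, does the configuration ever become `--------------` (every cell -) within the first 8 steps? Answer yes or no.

step 1: -ooooo-----o--
step 2: -oooo------o--
step 3: -ooo-------o--
step 4: -oo--------o--
step 5: -o---------o--
step 6: -o---------o--  (fixed point — unchanged through step 8)
step 8 is -o---------o--, still not uniform -

no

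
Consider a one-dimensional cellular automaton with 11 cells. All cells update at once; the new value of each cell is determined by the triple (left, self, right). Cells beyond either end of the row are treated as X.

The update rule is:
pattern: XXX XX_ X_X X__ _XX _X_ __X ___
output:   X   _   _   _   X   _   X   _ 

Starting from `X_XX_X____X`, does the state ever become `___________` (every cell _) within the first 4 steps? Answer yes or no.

no

step 1: __X______XX
step 2: _X______XXX
step 3: _______XXXX
step 4: ______XXXXX
step 4 is ______XXXXX, still not uniform _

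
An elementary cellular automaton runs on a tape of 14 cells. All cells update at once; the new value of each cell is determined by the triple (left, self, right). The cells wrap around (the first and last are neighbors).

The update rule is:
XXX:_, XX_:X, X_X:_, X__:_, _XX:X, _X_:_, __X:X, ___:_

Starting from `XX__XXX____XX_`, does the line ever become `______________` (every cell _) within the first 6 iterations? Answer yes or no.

XX_XX_X___XXX_
XX_XX____XX_X_
XX_XX___XXX___
XX_XX__XX_X__X
_X_XX_XXX___XX
___XX_X_X__XXX
iteration 6 is ___XX_X_X__XXX, still not uniform _

no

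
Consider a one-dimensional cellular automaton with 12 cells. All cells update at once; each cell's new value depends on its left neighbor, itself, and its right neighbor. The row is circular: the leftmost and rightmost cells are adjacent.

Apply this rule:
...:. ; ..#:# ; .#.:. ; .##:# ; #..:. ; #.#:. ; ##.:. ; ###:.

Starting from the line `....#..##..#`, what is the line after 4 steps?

#..##..#....

...#..##..#.
..#..##..#..
.#..##..#...
#..##..#....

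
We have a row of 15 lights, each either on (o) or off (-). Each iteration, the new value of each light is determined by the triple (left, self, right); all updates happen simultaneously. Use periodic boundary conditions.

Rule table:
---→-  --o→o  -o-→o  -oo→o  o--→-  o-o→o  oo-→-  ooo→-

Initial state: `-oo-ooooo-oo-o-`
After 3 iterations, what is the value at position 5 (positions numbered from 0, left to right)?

-

oo-oo----oo-oo-
o-oo----oo-oo-o
-oo----oo-oo-oo
position 5 holds -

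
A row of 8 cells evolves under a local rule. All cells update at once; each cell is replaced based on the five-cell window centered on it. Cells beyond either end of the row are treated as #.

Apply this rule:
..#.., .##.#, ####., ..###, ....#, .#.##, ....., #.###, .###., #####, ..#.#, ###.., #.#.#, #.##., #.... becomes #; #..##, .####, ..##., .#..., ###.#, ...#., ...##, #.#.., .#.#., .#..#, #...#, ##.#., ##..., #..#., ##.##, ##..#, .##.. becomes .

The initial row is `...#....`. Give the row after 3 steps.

...#.#..

step 1: ...#.##.
step 2: ...####.
step 3: ...#.#..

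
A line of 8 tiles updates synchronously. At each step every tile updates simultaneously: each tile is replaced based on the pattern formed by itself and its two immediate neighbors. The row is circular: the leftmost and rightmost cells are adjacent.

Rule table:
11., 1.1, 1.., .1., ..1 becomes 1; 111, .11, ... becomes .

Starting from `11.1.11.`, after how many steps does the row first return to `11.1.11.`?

3

.1111.11
1...11.1
11.1.11.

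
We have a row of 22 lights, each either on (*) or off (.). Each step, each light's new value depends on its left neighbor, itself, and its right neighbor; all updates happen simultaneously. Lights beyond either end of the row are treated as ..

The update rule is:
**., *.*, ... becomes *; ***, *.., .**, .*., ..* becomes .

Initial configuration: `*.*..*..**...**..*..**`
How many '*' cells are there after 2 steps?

step 1: .*.......*.*..*......*
step 2: ...*****..*.....****..
count of *: 10

10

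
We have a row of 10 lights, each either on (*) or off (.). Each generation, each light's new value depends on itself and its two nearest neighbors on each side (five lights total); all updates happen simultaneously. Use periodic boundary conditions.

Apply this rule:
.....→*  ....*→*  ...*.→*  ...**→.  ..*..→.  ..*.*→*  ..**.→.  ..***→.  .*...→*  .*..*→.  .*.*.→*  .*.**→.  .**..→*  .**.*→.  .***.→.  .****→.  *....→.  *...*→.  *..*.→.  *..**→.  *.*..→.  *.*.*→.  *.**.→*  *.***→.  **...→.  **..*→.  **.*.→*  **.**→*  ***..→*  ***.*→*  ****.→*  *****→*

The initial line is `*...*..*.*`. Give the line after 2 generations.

generation 1: *..*...*.*
generation 2: *...*.**.*

*...*.**.*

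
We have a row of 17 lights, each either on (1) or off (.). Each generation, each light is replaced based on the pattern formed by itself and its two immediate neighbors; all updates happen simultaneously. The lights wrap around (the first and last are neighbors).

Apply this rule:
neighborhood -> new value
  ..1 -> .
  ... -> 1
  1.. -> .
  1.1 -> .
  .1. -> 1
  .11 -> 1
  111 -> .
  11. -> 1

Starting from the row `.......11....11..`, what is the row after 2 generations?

generation 1: 111111.11.11.11.1
generation 2: .....1.11.11.11.1

.....1.11.11.11.1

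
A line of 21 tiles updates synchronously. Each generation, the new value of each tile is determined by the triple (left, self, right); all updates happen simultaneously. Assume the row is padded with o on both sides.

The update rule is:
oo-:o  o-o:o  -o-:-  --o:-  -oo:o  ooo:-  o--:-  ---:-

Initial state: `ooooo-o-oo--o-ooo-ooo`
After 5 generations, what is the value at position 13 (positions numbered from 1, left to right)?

generation 1: ----oo-ooo---oo-ooo--
generation 2: ----oooo-o---oooo-o--
generation 3: ----o--oo----o--oo---
generation 4: -------oo-------oo---
generation 5: -------oo-------oo---
position 13 holds -

-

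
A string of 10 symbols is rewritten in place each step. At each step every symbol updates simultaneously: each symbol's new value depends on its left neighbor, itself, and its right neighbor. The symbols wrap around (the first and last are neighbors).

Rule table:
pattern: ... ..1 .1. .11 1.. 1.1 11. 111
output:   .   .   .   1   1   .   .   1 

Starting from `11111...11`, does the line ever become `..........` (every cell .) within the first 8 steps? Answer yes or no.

no

1111.1..11
111...1.11
11.1....11
1...1...11
.1...1..11
..1...1.1.
...1.....1
1...1.....
step 8 is 1...1....., still not uniform .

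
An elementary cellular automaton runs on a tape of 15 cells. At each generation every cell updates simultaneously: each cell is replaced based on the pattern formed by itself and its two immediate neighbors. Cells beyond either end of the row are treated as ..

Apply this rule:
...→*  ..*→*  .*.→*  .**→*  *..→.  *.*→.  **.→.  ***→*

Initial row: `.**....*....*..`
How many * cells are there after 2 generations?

9

generation 1: **..****.****.*
generation 2: *..****..***..*
count of *: 9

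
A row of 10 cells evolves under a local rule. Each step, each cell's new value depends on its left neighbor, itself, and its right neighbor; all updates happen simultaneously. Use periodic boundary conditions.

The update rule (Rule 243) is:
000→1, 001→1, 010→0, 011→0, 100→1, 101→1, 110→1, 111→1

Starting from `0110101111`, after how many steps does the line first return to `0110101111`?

1011010111
1101101011
1110110101
1111011010
0111101101
1011110110
0101111011
1010111101
1101011110
0110101111

10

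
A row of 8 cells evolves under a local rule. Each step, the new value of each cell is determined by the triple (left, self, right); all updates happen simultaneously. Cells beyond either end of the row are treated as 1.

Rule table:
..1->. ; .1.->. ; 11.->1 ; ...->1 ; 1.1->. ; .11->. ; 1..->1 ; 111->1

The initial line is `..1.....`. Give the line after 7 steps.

1111111.

1..1111.
11..111.
111..11.
1111..1.
11111...
1111111.
1111111.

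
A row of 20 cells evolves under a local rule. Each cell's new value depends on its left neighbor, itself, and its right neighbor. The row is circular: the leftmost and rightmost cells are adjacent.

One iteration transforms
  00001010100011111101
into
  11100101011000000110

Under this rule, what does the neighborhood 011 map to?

0

At position 12 the neighborhood is 011; the next row has 0 there.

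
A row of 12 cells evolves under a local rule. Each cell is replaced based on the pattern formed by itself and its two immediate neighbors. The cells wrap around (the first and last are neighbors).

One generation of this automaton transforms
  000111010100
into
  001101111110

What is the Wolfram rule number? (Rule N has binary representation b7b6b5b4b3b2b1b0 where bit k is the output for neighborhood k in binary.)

126

position 4: 111 → 0  (bit 7 = 0)
position 5: 110 → 1  (bit 6 = 1)
position 6: 101 → 1  (bit 5 = 1)
position 10: 100 → 1  (bit 4 = 1)
position 3: 011 → 1  (bit 3 = 1)
position 7: 010 → 1  (bit 2 = 1)
position 2: 001 → 1  (bit 1 = 1)
position 0: 000 → 0  (bit 0 = 0)
bits b7..b0 = 01111110 = 126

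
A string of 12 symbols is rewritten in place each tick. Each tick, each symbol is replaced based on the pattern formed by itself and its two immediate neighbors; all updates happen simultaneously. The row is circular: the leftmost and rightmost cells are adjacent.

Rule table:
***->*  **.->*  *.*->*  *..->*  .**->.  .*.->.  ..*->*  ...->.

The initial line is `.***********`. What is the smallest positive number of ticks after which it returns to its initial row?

12

*.**********
**.*********
***.********
****.*******
*****.******
******.*****
*******.****
********.***
*********.**
**********.*
***********.
.***********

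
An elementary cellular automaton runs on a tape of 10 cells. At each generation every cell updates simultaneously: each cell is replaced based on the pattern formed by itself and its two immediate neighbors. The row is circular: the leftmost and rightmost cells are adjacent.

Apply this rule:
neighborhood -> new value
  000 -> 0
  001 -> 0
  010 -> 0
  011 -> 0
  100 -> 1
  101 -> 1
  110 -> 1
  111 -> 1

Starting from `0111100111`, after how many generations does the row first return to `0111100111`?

10

generation 1: 1011110011
generation 2: 1101111001
generation 3: 1110111100
generation 4: 0111011110
generation 5: 0011101111
generation 6: 1001110111
generation 7: 1100111011
generation 8: 1110011101
generation 9: 1111001110
generation 10: 0111100111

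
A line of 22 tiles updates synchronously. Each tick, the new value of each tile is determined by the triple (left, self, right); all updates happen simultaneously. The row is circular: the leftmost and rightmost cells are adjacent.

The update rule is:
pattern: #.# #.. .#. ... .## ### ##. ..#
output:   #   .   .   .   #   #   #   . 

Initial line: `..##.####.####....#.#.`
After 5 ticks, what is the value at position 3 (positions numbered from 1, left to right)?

..############.....#..
..############........
..############........  (fixed point — unchanged through tick 5)
position 3 holds #

#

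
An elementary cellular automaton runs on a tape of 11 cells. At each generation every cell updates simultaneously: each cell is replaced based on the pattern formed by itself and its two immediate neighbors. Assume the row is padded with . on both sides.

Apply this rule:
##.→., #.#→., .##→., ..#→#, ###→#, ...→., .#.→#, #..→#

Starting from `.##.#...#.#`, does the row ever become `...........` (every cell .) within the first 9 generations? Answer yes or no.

#...##.##.#
##.#......#
...##....##
..#..#..#..
.#########.
#.#######.#
#..#####..#
###.###.###
.#...#...#.
generation 9 is .#...#...#., still not uniform .

no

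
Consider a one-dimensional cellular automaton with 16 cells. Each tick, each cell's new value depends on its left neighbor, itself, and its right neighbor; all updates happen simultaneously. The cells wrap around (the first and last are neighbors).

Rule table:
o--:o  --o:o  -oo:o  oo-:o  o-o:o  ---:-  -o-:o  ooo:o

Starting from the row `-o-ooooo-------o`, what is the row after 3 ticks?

ooooooooo-----oo
oooooooooo---ooo
ooooooooooo-oooo

ooooooooooo-oooo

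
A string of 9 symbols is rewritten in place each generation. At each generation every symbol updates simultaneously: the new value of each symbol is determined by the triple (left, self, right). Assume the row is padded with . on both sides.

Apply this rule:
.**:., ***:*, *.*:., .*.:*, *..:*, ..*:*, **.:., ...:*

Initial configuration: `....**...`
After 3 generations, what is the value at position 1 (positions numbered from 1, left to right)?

*

generation 1: ****..***
generation 2: .**.**.*.
generation 3: *......**
position 1 holds *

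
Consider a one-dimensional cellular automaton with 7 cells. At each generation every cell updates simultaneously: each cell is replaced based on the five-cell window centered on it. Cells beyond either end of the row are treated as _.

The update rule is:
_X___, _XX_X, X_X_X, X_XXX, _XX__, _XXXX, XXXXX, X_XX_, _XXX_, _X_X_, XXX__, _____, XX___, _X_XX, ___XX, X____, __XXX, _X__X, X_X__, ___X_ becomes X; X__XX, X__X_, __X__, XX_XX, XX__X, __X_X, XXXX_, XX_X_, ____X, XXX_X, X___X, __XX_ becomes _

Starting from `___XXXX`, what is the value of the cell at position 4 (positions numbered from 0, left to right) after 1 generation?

X_XXX_X
position 4 holds X

X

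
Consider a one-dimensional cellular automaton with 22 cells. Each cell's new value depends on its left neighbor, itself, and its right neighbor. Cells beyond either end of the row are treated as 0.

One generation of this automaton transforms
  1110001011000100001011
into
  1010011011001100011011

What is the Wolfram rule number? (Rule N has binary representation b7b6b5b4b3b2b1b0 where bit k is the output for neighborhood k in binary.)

position 1: 111 → 0  (bit 7 = 0)
position 2: 110 → 1  (bit 6 = 1)
position 7: 101 → 0  (bit 5 = 0)
position 3: 100 → 0  (bit 4 = 0)
position 0: 011 → 1  (bit 3 = 1)
position 6: 010 → 1  (bit 2 = 1)
position 5: 001 → 1  (bit 1 = 1)
position 4: 000 → 0  (bit 0 = 0)
bits b7..b0 = 01001110 = 78

78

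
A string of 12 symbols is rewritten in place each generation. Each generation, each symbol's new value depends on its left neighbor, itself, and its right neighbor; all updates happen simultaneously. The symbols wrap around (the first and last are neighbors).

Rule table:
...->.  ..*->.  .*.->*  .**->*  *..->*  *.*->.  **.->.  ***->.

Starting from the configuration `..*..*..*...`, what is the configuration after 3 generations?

..**.**.**..
..*..*..*.*.
..**.**.*.**

..**.**.*.**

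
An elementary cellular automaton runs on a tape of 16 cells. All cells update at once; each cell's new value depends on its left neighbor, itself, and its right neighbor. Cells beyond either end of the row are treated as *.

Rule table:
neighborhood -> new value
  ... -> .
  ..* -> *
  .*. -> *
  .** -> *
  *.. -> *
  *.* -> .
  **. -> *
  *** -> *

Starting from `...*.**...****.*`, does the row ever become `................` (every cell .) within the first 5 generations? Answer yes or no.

no

*.**.***.*****.*
*.**.***.*****.*  (fixed point — unchanged through generation 5)
generation 5 is *.**.***.*****.*, still not uniform .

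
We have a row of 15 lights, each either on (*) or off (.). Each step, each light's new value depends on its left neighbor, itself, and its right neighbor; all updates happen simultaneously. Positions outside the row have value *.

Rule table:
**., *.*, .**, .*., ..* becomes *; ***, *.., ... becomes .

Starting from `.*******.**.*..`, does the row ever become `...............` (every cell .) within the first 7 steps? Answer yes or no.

no

**.....******.*
.*....**....***
**...***...**..
.*..**.*..***.*
**.*****.**.***
.***...******..
**.*..**....*.*
step 7 is **.*..**....*.*, still not uniform .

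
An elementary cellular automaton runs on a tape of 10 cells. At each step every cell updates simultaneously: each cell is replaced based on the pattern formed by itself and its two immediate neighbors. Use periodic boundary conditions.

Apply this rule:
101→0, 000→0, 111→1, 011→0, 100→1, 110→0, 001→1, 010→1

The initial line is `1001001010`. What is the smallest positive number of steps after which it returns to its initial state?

6

1111111010
0111110010
1011101111
0001000111
1011101010
1001001010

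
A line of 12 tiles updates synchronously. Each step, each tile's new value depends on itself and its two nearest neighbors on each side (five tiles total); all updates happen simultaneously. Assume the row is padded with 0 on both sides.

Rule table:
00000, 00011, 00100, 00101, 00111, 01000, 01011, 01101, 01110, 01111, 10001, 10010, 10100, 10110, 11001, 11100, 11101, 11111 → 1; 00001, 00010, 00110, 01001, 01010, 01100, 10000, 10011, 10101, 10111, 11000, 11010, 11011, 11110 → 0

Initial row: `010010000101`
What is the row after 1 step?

010111000101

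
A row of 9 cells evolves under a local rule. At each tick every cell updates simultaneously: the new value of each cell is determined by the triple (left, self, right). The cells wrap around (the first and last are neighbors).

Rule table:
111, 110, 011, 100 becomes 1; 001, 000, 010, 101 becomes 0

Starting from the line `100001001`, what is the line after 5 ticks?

tick 1: 110000101
tick 2: 111000001
tick 3: 111100001
tick 4: 111110001
tick 5: 111111001

111111001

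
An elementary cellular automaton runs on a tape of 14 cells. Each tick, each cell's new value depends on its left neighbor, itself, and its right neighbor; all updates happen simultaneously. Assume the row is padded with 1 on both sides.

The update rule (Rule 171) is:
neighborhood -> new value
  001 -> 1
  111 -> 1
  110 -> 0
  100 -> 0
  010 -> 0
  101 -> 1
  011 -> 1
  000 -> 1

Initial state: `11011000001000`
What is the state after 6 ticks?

01111001111111

tick 1: 10110011110011
tick 2: 01100111100111
tick 3: 11001111001111
tick 4: 10011110011111
tick 5: 00111100111111
tick 6: 01111001111111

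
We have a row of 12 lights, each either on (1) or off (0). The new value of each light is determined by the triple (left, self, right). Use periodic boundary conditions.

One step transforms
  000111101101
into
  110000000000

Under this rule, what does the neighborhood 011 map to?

0

At position 3 the neighborhood is 011; the next row has 0 there.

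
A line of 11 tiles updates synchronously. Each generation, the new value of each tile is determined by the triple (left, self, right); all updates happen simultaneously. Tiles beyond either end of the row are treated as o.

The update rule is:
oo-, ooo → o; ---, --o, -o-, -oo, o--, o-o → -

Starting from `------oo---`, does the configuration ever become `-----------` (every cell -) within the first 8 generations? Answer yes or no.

-------o---
-----------
all cells are - at generation 2

yes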